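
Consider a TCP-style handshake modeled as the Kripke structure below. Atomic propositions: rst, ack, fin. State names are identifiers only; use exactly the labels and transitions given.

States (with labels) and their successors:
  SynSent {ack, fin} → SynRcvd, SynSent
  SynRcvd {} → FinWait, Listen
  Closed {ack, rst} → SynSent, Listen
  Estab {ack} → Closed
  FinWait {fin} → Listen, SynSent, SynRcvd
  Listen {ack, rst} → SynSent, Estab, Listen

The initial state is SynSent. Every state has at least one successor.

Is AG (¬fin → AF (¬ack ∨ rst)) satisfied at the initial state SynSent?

Satisfied

States satisfying ¬fin → AF (¬ack ∨ rst): {SynSent, SynRcvd, Closed, Estab, FinWait, Listen}.
States satisfying AG (¬fin → AF (¬ack ∨ rst)): {SynSent, SynRcvd, Closed, Estab, FinWait, Listen}.
Every state reachable from SynSent satisfies ¬fin → AF (¬ack ∨ rst).
SynSent ∈ Sat(AG (¬fin → AF (¬ack ∨ rst))).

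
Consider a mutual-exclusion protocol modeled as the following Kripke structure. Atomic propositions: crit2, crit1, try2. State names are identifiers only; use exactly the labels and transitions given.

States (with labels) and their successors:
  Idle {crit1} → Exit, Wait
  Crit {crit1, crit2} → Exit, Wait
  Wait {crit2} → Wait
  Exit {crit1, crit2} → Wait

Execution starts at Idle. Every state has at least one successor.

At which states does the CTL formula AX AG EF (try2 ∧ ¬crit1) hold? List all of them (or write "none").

States satisfying AG EF (try2 ∧ ¬crit1): ∅.
States satisfying AX AG EF (try2 ∧ ¬crit1): ∅.

none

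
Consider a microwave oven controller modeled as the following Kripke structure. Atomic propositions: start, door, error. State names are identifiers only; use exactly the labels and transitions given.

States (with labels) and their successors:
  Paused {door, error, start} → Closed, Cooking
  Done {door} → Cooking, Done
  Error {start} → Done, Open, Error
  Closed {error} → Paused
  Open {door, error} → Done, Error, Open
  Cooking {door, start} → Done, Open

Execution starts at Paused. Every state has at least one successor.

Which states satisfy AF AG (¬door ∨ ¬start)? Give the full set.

none

States satisfying AG (¬door ∨ ¬start): ∅.
States satisfying AF AG (¬door ∨ ¬start): ∅.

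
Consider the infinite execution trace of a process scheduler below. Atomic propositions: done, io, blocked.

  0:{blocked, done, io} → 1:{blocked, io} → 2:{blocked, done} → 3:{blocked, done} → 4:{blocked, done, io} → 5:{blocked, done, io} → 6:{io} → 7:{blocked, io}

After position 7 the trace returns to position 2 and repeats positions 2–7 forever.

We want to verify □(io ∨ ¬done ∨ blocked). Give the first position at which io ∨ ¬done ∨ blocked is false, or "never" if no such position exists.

never

io ∨ ¬done ∨ blocked holds at every position 0..7, and those are all the positions the trace ever visits, so the invariant □(io ∨ ¬done ∨ blocked) is never violated.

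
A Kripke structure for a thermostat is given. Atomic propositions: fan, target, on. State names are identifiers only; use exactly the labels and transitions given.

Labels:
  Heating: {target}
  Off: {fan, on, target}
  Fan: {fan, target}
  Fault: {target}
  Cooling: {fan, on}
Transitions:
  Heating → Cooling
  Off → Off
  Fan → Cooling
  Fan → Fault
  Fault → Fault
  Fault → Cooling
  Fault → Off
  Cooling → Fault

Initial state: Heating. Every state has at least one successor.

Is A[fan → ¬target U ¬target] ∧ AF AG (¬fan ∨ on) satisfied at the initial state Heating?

States satisfying fan → ¬target: {Heating, Fault, Cooling}.
States satisfying ¬target: {Cooling}.
States satisfying A[fan → ¬target U ¬target]: {Heating, Cooling}.
States satisfying AG (¬fan ∨ on): {Heating, Off, Fault, Cooling}.
States satisfying AF AG (¬fan ∨ on): {Heating, Off, Fan, Fault, Cooling}.
States satisfying A[fan → ¬target U ¬target] ∧ AF AG (¬fan ∨ on): {Heating, Cooling}.
Heating ∈ Sat(A[fan → ¬target U ¬target] ∧ AF AG (¬fan ∨ on)).

Holds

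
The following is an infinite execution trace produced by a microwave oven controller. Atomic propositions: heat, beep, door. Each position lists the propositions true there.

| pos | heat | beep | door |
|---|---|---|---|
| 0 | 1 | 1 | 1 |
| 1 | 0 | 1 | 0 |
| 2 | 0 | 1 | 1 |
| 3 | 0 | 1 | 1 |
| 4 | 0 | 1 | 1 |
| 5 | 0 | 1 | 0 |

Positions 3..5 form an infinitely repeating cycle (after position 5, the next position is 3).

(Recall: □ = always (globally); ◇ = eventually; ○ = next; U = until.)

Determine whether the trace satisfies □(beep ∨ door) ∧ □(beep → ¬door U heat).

beep ∨ door holds at every position 0..5, and those are all positions ever visited, so □(beep ∨ door) holds.
beep → ¬door U heat must hold at every position from 0 onward. It fails at position 1, so □(beep → ¬door U heat) is false.
Positions where beep holds: 0, 1, 2, 3, 4, 5.
Check ¬door U heat at each: 0→ok, 1→fails, 2→fails, 3→fails, 4→fails, 5→fails.
At position 0: □(beep ∨ door) is true; □(beep → ¬door U heat) is false; so □(beep ∨ door) ∧ □(beep → ¬door U heat) is false.

No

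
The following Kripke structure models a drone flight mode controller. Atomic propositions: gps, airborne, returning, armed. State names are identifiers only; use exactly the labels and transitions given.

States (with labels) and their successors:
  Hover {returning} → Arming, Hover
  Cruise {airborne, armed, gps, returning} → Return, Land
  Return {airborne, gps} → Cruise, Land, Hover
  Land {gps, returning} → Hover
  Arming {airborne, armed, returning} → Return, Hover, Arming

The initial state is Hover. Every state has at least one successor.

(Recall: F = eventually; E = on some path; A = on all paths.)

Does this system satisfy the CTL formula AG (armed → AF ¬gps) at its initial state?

States satisfying armed → AF ¬gps: {Hover, Return, Land, Arming}.
States satisfying AG (armed → AF ¬gps): ∅.
Cruise is reachable from Hover and violates armed → AF ¬gps, so AG fails at Hover.
Hover ∉ Sat(AG (armed → AF ¬gps)).

No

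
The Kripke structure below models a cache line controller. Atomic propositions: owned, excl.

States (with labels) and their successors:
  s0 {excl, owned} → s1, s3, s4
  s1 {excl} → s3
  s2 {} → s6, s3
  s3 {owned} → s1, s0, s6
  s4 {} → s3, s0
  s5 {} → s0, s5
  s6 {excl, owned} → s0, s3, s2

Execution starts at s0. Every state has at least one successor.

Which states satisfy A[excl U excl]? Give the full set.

{s0, s1, s6}

States satisfying excl: {s0, s1, s6}.
States satisfying A[excl U excl]: {s0, s1, s6}.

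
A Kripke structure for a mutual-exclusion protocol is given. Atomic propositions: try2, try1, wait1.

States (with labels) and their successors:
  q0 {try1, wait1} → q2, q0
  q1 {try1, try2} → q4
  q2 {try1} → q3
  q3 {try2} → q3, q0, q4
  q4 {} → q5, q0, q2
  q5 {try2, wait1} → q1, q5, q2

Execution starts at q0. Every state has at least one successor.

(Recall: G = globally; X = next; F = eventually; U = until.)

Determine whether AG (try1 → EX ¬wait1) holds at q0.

States satisfying try1 → EX ¬wait1: {q0, q1, q2, q3, q4, q5}.
States satisfying AG (try1 → EX ¬wait1): {q0, q1, q2, q3, q4, q5}.
Every state reachable from q0 satisfies try1 → EX ¬wait1.
q0 ∈ Sat(AG (try1 → EX ¬wait1)).

Holds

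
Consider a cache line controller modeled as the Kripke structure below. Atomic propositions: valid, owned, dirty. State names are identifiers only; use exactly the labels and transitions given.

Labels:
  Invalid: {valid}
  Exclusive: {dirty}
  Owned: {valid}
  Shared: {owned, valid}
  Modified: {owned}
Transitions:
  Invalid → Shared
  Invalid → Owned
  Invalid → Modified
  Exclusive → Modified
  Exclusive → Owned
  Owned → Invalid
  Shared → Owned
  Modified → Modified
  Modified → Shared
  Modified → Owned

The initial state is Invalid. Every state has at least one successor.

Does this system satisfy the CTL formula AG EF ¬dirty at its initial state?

Holds

States satisfying EF ¬dirty: {Invalid, Exclusive, Owned, Shared, Modified}.
States satisfying AG EF ¬dirty: {Invalid, Exclusive, Owned, Shared, Modified}.
Every state reachable from Invalid satisfies EF ¬dirty.
Invalid ∈ Sat(AG EF ¬dirty).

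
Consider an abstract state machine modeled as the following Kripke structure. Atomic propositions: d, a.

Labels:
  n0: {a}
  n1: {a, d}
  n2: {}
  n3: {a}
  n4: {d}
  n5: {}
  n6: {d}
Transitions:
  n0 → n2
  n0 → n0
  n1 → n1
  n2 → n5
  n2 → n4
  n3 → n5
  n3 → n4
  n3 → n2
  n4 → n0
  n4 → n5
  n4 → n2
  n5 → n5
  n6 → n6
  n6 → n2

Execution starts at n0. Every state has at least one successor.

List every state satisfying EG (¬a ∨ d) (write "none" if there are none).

States satisfying ¬a ∨ d: {n1, n2, n4, n5, n6}.
States satisfying EG (¬a ∨ d): {n1, n2, n4, n5, n6}.

{n1, n2, n4, n5, n6}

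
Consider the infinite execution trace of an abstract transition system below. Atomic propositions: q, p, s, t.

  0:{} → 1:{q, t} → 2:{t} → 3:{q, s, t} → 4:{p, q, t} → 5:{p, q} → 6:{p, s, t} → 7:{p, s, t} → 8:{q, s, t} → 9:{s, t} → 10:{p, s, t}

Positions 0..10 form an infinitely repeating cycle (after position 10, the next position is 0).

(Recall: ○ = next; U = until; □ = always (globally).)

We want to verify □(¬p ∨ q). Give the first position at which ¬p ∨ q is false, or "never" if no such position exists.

Check ¬p ∨ q at each position in order: 0 ✓, 1 ✓, 2 ✓, 3 ✓, 4 ✓, 5 ✓.
At position 6 the labels are {p, s, t}, so ¬p ∨ q is false there. This is the first violation.

6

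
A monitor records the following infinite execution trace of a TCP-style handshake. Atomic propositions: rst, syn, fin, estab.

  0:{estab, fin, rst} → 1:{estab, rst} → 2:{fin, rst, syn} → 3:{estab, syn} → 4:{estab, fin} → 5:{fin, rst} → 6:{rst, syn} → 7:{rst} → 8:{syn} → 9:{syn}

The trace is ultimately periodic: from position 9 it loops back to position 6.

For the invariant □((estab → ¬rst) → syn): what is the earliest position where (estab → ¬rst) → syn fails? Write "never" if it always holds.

Check (estab → ¬rst) → syn at each position in order: 0 ✓, 1 ✓, 2 ✓, 3 ✓.
At position 4 the labels are {estab, fin}, so (estab → ¬rst) → syn is false there. This is the first violation.

4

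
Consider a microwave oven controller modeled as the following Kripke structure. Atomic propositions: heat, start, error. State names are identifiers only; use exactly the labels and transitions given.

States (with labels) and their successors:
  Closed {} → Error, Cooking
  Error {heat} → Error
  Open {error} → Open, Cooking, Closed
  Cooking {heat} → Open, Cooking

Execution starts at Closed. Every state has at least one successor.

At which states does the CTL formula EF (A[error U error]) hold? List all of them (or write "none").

{Closed, Open, Cooking}

States satisfying A[error U error]: {Open}.
States satisfying EF (A[error U error]): {Closed, Open, Cooking}.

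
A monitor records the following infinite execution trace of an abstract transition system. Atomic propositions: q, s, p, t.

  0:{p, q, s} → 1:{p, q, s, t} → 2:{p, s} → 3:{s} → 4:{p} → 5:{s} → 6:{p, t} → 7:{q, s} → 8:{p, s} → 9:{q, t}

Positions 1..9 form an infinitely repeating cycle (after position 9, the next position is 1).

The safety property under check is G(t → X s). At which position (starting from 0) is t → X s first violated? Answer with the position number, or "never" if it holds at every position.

never

t → X s holds at every position 0..9, and those are all the positions the trace ever visits, so the invariant G(t → X s) is never violated.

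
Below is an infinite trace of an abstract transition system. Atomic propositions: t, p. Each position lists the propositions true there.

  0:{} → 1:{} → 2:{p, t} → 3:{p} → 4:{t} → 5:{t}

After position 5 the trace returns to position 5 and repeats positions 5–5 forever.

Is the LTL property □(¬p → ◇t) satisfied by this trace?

Holds

¬p → ◇t holds at every position 0..5, and those are all positions ever visited, so □(¬p → ◇t) holds.
Positions where ¬p holds: 0, 1, 4, 5.
Check ◇t at each: 0→ok, 1→ok, 4→ok, 5→ok.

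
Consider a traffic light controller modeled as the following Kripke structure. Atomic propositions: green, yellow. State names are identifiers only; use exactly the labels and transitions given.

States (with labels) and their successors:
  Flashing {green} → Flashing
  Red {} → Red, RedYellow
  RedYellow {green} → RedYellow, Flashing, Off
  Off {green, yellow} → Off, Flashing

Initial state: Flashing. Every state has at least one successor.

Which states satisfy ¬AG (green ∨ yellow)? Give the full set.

States satisfying green ∨ yellow: {Flashing, RedYellow, Off}.
States satisfying AG (green ∨ yellow): {Flashing, RedYellow, Off}.
States satisfying ¬AG (green ∨ yellow): {Red}.

{Red}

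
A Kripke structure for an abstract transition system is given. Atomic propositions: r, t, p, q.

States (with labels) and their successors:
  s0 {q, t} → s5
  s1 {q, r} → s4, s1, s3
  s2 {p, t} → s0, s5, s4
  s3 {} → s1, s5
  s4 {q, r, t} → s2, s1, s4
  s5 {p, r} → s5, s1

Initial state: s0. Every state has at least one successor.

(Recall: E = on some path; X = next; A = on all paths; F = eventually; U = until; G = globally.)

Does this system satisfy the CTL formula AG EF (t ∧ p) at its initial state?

States satisfying EF (t ∧ p): {s0, s1, s2, s3, s4, s5}.
States satisfying AG EF (t ∧ p): {s0, s1, s2, s3, s4, s5}.
Every state reachable from s0 satisfies EF (t ∧ p).
s0 ∈ Sat(AG EF (t ∧ p)).

Satisfied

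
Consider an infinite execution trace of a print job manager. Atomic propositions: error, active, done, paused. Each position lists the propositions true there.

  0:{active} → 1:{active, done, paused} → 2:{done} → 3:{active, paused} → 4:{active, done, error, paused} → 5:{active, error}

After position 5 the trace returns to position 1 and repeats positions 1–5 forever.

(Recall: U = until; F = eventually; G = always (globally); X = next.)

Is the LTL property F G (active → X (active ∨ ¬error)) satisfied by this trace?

G (active → X (active ∨ ¬error)) holds at position 0, which is reachable from 0, so F G (active → X (active ∨ ¬error)) holds.

Holds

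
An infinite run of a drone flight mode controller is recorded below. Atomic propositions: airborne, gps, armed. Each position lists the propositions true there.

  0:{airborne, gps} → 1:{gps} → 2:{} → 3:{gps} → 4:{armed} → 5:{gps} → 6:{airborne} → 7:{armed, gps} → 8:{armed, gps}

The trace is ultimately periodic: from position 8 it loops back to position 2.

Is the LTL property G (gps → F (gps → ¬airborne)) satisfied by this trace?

gps → F (gps → ¬airborne) holds at every position 0..8, and those are all positions ever visited, so G (gps → F (gps → ¬airborne)) holds.
Positions where gps holds: 0, 1, 3, 5, 7, 8.
Check F (gps → ¬airborne) at each: 0→ok, 1→ok, 3→ok, 5→ok, 7→ok, 8→ok.

Yes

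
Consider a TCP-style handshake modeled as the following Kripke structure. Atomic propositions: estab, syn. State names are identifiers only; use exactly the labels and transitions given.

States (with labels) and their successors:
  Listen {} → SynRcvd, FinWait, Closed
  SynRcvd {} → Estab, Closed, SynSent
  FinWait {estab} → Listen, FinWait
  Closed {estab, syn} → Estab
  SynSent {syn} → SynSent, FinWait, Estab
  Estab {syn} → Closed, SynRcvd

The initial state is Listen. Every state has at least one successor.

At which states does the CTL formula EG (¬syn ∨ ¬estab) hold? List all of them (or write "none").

{Listen, SynRcvd, FinWait, SynSent, Estab}

States satisfying ¬syn ∨ ¬estab: {Listen, SynRcvd, FinWait, SynSent, Estab}.
States satisfying EG (¬syn ∨ ¬estab): {Listen, SynRcvd, FinWait, SynSent, Estab}.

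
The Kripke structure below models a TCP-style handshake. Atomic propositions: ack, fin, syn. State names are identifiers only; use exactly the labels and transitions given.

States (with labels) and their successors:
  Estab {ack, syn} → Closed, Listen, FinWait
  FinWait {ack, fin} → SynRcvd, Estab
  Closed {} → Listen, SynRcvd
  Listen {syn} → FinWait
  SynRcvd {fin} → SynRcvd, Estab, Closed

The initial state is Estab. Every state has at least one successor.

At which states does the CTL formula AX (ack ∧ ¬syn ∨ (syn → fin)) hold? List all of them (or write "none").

{Listen}

States satisfying ack ∧ ¬syn ∨ (syn → fin): {FinWait, Closed, SynRcvd}.
States satisfying AX (ack ∧ ¬syn ∨ (syn → fin)): {Listen}.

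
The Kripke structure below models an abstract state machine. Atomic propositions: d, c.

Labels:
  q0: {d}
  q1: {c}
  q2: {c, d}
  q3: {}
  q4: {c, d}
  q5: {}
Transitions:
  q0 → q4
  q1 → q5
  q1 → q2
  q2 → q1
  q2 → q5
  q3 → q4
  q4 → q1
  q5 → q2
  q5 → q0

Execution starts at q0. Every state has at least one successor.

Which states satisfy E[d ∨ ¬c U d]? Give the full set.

{q0, q2, q3, q4, q5}

States satisfying d ∨ ¬c: {q0, q2, q3, q4, q5}.
States satisfying d: {q0, q2, q4}.
States satisfying E[d ∨ ¬c U d]: {q0, q2, q3, q4, q5}.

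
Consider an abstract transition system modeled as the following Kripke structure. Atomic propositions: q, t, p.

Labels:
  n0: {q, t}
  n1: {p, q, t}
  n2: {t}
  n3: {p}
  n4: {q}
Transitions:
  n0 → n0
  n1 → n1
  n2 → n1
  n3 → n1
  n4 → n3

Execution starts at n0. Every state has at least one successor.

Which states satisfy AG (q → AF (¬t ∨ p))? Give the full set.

States satisfying q → AF (¬t ∨ p): {n1, n2, n3, n4}.
States satisfying AG (q → AF (¬t ∨ p)): {n1, n2, n3, n4}.

{n1, n2, n3, n4}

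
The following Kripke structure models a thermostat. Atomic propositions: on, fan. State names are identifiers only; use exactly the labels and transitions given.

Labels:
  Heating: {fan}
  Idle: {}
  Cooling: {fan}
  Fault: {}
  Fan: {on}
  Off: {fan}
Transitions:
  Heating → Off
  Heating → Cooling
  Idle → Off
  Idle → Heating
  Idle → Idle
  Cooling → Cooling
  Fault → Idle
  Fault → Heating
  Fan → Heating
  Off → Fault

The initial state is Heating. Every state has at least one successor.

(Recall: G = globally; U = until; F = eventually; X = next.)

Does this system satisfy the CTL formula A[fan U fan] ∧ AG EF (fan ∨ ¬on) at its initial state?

States satisfying fan: {Heating, Cooling, Off}.
States satisfying A[fan U fan]: {Heating, Cooling, Off}.
States satisfying EF (fan ∨ ¬on): {Heating, Idle, Cooling, Fault, Fan, Off}.
States satisfying AG EF (fan ∨ ¬on): {Heating, Idle, Cooling, Fault, Fan, Off}.
States satisfying A[fan U fan] ∧ AG EF (fan ∨ ¬on): {Heating, Cooling, Off}.
Heating ∈ Sat(A[fan U fan] ∧ AG EF (fan ∨ ¬on)).

Holds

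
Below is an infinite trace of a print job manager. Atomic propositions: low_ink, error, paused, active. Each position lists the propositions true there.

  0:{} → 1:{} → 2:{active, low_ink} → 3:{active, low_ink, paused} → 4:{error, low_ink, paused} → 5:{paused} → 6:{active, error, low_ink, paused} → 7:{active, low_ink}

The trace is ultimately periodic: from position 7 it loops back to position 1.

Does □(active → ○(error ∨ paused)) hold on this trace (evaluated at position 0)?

No

active → ○(error ∨ paused) must hold at every position from 0 onward. It fails at position 6, so □(active → ○(error ∨ paused)) is false.
Positions where active holds: 2, 3, 6, 7.
Check ○(error ∨ paused) at each: 2→ok, 3→ok, 6→fails, 7→fails.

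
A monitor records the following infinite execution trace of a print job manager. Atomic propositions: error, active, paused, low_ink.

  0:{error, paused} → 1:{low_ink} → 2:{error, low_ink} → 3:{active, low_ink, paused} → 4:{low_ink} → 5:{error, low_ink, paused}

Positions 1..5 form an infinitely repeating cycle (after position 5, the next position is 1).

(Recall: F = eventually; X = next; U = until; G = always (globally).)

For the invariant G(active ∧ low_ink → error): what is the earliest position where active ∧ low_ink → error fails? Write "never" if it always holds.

Check active ∧ low_ink → error at each position in order: 0 ✓, 1 ✓, 2 ✓.
At position 3 the labels are {active, low_ink, paused}, so active ∧ low_ink → error is false there. This is the first violation.

3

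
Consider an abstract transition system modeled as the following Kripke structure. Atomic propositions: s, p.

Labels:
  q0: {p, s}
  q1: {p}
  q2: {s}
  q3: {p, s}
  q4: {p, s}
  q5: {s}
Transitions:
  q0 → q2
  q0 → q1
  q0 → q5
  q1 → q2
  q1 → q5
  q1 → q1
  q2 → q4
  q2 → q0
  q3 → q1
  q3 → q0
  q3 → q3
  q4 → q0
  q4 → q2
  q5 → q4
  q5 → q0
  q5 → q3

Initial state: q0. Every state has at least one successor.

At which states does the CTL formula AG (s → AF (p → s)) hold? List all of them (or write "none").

{q0, q1, q2, q3, q4, q5}

States satisfying s → AF (p → s): {q0, q1, q2, q3, q4, q5}.
States satisfying AG (s → AF (p → s)): {q0, q1, q2, q3, q4, q5}.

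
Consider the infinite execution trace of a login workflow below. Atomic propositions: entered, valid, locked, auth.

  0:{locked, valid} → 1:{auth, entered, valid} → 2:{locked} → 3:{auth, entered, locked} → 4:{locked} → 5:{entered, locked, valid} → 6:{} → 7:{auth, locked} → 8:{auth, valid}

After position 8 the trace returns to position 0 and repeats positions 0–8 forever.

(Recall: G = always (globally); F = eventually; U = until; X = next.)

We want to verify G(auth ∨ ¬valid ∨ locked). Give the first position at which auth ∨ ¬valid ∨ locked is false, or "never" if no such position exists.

auth ∨ ¬valid ∨ locked holds at every position 0..8, and those are all the positions the trace ever visits, so the invariant G(auth ∨ ¬valid ∨ locked) is never violated.

never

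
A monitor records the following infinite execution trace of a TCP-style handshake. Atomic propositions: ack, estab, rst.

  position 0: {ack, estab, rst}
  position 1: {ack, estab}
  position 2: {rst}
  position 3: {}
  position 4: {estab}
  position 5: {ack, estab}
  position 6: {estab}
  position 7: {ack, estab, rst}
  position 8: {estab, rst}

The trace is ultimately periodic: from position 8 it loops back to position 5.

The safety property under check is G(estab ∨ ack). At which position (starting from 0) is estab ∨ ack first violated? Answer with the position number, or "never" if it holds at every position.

Check estab ∨ ack at each position in order: 0 ✓, 1 ✓.
At position 2 the labels are {rst}, so estab ∨ ack is false there. This is the first violation.

2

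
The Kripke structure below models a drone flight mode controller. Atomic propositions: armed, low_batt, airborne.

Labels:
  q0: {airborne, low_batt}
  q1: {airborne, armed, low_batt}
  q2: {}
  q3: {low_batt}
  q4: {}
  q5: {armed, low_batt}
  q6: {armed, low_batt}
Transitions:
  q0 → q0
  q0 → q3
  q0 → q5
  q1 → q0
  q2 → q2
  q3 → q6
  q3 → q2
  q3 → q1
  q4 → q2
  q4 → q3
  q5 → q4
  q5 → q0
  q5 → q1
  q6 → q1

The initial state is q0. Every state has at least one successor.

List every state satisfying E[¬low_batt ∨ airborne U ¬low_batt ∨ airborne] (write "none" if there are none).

States satisfying ¬low_batt ∨ airborne: {q0, q1, q2, q4}.
States satisfying E[¬low_batt ∨ airborne U ¬low_batt ∨ airborne]: {q0, q1, q2, q4}.

{q0, q1, q2, q4}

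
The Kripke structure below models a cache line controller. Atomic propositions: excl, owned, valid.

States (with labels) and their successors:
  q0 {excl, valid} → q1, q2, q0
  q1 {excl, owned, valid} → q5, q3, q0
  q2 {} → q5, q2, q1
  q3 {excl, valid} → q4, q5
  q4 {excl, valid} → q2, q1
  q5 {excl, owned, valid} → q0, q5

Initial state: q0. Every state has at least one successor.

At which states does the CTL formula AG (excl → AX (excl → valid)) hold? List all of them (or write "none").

States satisfying excl → AX (excl → valid): {q0, q1, q2, q3, q4, q5}.
States satisfying AG (excl → AX (excl → valid)): {q0, q1, q2, q3, q4, q5}.

{q0, q1, q2, q3, q4, q5}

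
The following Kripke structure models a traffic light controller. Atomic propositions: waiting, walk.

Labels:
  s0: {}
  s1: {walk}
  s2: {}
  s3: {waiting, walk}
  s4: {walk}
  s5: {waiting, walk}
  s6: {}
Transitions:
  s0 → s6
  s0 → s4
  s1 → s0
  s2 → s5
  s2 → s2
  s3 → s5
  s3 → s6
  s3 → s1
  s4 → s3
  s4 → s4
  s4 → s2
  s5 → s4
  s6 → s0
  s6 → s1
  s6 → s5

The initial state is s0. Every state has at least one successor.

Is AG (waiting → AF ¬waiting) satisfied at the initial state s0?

Yes

States satisfying waiting → AF ¬waiting: {s0, s1, s2, s3, s4, s5, s6}.
States satisfying AG (waiting → AF ¬waiting): {s0, s1, s2, s3, s4, s5, s6}.
Every state reachable from s0 satisfies waiting → AF ¬waiting.
s0 ∈ Sat(AG (waiting → AF ¬waiting)).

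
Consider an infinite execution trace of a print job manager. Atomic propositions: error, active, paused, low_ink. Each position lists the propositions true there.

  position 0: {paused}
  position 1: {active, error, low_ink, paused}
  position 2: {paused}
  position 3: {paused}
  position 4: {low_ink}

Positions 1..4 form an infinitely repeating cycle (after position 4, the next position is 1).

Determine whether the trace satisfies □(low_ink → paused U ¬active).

low_ink → paused U ¬active holds at every position 0..4, and those are all positions ever visited, so □(low_ink → paused U ¬active) holds.
Positions where low_ink holds: 1, 4.
Check paused U ¬active at each: 1→ok, 4→ok.

Holds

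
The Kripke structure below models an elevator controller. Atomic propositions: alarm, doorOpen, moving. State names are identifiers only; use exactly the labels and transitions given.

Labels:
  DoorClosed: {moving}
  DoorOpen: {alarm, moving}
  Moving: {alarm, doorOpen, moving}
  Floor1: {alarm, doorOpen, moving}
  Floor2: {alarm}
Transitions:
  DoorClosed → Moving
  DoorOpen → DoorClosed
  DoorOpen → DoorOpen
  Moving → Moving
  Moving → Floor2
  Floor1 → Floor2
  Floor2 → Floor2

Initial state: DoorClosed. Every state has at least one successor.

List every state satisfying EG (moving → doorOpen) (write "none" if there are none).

States satisfying moving → doorOpen: {Moving, Floor1, Floor2}.
States satisfying EG (moving → doorOpen): {Moving, Floor1, Floor2}.

{Moving, Floor1, Floor2}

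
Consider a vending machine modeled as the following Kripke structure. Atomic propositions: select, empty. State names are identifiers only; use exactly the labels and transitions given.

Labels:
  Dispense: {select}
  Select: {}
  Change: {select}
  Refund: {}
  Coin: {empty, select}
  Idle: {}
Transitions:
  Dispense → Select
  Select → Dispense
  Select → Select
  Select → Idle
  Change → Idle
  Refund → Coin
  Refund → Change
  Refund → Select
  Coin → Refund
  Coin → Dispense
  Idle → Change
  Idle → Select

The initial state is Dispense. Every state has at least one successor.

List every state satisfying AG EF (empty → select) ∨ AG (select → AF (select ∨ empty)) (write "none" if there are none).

States satisfying EF (empty → select): {Dispense, Select, Change, Refund, Coin, Idle}.
States satisfying AG EF (empty → select): {Dispense, Select, Change, Refund, Coin, Idle}.
States satisfying select → AF (select ∨ empty): {Dispense, Select, Change, Refund, Coin, Idle}.
States satisfying AG (select → AF (select ∨ empty)): {Dispense, Select, Change, Refund, Coin, Idle}.
States satisfying AG EF (empty → select) ∨ AG (select → AF (select ∨ empty)): {Dispense, Select, Change, Refund, Coin, Idle}.

{Dispense, Select, Change, Refund, Coin, Idle}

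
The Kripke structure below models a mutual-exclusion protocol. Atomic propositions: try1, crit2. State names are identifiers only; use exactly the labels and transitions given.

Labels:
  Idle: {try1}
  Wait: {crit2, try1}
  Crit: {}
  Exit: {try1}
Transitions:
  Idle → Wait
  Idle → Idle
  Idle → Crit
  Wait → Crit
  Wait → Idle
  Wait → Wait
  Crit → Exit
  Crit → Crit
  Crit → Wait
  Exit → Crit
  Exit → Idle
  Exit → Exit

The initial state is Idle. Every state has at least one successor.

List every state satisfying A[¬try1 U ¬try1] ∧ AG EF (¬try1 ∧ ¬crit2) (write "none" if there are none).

States satisfying ¬try1: {Crit}.
States satisfying A[¬try1 U ¬try1]: {Crit}.
States satisfying EF (¬try1 ∧ ¬crit2): {Idle, Wait, Crit, Exit}.
States satisfying AG EF (¬try1 ∧ ¬crit2): {Idle, Wait, Crit, Exit}.
States satisfying A[¬try1 U ¬try1] ∧ AG EF (¬try1 ∧ ¬crit2): {Crit}.

{Crit}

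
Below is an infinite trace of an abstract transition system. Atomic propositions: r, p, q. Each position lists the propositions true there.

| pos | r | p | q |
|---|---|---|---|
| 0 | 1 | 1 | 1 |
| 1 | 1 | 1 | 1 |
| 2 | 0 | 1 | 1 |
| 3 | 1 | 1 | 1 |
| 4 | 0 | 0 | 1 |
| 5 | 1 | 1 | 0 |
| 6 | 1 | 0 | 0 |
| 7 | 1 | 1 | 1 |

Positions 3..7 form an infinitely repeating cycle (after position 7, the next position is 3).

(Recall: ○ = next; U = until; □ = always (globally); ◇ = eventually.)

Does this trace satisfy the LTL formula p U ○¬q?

Yes

Walking from position 0: ○¬q first holds at position 4, and p holds at every earlier position along the way, so p U ○¬q holds.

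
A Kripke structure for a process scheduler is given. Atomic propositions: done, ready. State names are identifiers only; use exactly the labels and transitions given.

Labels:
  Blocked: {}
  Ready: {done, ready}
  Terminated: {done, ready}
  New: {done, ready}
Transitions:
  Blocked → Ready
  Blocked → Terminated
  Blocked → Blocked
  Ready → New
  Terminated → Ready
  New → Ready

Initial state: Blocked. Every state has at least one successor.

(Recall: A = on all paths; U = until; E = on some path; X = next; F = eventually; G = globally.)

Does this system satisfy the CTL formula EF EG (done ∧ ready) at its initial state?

States satisfying EG (done ∧ ready): {Ready, Terminated, New}.
States satisfying EF EG (done ∧ ready): {Blocked, Ready, Terminated, New}.
Some path from Blocked reaches a state where EG (done ∧ ready) holds.
Blocked ∈ Sat(EF EG (done ∧ ready)).

Holds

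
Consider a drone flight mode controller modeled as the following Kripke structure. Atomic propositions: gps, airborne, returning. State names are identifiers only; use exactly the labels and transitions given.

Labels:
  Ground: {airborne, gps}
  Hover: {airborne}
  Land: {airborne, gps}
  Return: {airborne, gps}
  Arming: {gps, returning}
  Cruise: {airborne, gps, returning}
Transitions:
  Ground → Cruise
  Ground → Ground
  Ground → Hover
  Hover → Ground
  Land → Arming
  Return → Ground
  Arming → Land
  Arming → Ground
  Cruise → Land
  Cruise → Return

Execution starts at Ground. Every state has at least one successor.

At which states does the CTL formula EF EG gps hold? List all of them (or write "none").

{Ground, Hover, Land, Return, Arming, Cruise}

States satisfying EG gps: {Ground, Land, Return, Arming, Cruise}.
States satisfying EF EG gps: {Ground, Hover, Land, Return, Arming, Cruise}.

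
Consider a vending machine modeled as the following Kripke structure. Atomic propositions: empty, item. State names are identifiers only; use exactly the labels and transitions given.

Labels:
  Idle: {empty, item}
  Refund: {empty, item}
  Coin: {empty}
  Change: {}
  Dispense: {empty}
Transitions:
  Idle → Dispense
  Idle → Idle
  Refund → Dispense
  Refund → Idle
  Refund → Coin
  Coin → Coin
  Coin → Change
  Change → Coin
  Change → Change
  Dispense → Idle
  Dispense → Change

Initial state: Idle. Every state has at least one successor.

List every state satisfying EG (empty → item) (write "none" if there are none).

States satisfying empty → item: {Idle, Refund, Change}.
States satisfying EG (empty → item): {Idle, Refund, Change}.

{Idle, Refund, Change}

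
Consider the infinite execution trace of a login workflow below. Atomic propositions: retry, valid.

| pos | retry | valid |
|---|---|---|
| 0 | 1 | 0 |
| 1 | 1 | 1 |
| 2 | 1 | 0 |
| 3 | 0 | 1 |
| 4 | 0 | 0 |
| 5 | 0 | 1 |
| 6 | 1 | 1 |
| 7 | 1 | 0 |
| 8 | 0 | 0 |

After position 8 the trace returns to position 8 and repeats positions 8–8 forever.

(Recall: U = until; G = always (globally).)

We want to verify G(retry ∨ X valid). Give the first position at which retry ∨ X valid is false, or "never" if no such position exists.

Check retry ∨ X valid at each position in order: 0 ✓, 1 ✓, 2 ✓.
At position 3 the labels are {valid} and the next position 4 has {}, so retry ∨ X valid is false there. This is the first violation.

3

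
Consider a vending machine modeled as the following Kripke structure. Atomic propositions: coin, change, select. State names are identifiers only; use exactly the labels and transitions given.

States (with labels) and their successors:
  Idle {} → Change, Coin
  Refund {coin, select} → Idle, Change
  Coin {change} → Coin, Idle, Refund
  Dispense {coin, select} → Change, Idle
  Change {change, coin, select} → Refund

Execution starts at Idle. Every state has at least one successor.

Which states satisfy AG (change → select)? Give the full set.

none

States satisfying change → select: {Idle, Refund, Dispense, Change}.
States satisfying AG (change → select): ∅.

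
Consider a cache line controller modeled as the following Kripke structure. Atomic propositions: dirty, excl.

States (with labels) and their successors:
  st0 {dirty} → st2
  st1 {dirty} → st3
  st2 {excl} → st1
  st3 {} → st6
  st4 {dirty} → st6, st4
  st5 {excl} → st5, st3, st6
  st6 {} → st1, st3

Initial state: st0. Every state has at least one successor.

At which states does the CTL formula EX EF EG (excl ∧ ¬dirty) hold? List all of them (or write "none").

States satisfying EF EG (excl ∧ ¬dirty): {st5}.
States satisfying EX EF EG (excl ∧ ¬dirty): {st5}.

{st5}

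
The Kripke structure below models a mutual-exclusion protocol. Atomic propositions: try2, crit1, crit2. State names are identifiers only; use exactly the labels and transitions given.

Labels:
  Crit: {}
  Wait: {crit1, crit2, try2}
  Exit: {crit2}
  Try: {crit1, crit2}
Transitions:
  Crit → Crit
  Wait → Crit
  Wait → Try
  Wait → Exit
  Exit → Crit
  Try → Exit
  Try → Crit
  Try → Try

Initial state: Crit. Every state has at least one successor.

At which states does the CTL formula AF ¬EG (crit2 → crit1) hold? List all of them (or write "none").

States satisfying ¬EG (crit2 → crit1): {Exit}.
States satisfying AF ¬EG (crit2 → crit1): {Exit}.

{Exit}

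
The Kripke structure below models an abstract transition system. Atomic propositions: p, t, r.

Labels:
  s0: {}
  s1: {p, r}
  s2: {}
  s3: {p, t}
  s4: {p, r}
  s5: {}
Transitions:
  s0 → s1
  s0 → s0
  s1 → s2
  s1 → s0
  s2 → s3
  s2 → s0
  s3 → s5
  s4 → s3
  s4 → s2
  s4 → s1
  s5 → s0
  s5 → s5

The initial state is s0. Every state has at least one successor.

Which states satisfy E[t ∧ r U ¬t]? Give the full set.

{s0, s1, s2, s4, s5}

States satisfying t ∧ r: ∅.
States satisfying ¬t: {s0, s1, s2, s4, s5}.
States satisfying E[t ∧ r U ¬t]: {s0, s1, s2, s4, s5}.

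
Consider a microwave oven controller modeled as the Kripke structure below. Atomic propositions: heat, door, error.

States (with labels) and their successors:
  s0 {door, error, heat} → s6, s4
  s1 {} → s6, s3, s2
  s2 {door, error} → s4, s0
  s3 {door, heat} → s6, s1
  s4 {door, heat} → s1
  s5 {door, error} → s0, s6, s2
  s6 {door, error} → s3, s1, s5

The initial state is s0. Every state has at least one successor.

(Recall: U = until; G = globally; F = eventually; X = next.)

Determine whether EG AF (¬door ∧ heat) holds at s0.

States satisfying AF (¬door ∧ heat): ∅.
States satisfying EG AF (¬door ∧ heat): ∅.
No suitable path/successor from s0 witnesses the formula.
s0 ∉ Sat(EG AF (¬door ∧ heat)).

Violated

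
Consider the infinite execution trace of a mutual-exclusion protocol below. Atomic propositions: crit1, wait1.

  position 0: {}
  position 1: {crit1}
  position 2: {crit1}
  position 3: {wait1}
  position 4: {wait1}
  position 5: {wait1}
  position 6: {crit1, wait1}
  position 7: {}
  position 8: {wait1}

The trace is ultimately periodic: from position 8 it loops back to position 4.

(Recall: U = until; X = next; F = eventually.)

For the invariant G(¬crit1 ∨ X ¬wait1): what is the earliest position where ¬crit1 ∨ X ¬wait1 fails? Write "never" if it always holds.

2

Check ¬crit1 ∨ X ¬wait1 at each position in order: 0 ✓, 1 ✓.
At position 2 the labels are {crit1} and the next position 3 has {wait1}, so ¬crit1 ∨ X ¬wait1 is false there. This is the first violation.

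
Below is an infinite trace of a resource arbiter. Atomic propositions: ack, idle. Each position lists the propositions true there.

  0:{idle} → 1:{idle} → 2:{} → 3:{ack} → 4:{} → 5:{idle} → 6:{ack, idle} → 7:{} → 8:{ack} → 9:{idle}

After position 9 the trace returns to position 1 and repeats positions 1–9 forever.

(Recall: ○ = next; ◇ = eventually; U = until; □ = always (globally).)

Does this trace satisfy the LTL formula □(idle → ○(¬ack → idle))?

Violated

idle → ○(¬ack → idle) must hold at every position from 0 onward. It fails at position 1, so □(idle → ○(¬ack → idle)) is false.
Positions where idle holds: 0, 1, 5, 6, 9.
Check ○(¬ack → idle) at each: 0→ok, 1→fails, 5→ok, 6→fails, 9→ok.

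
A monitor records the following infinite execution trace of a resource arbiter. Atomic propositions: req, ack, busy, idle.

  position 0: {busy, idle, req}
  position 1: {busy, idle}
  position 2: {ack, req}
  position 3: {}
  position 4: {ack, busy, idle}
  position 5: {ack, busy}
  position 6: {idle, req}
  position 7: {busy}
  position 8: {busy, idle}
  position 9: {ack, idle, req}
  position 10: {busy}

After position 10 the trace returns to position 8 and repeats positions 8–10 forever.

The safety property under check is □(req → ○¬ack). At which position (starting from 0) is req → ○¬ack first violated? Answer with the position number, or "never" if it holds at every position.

never

req → ○¬ack holds at every position 0..10, and those are all the positions the trace ever visits, so the invariant □(req → ○¬ack) is never violated.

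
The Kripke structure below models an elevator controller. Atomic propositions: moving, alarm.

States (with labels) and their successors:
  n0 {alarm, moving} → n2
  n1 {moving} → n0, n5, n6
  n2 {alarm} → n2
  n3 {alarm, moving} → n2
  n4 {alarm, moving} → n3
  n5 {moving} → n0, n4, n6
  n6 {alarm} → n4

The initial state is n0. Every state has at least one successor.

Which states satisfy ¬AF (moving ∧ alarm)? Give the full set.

States satisfying moving ∧ alarm: {n0, n3, n4}.
States satisfying AF (moving ∧ alarm): {n0, n1, n3, n4, n5, n6}.
States satisfying ¬AF (moving ∧ alarm): {n2}.

{n2}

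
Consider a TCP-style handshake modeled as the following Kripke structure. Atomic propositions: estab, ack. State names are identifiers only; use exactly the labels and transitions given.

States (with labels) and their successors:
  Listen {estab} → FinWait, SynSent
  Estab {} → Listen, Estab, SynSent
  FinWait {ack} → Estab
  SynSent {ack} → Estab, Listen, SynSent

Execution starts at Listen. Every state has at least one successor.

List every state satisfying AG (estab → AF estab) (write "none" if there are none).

{Listen, Estab, FinWait, SynSent}

States satisfying estab → AF estab: {Listen, Estab, FinWait, SynSent}.
States satisfying AG (estab → AF estab): {Listen, Estab, FinWait, SynSent}.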